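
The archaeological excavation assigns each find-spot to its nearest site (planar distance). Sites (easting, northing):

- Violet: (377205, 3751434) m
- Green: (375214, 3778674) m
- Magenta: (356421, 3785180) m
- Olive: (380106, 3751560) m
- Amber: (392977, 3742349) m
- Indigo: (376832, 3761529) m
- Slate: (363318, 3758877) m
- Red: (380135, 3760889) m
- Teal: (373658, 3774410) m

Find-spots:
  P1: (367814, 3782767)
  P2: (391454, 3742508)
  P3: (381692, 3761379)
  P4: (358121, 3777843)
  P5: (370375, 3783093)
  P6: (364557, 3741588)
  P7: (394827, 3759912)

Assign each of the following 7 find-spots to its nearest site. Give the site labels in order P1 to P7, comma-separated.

P1 → Green (d²=71512649.00)
P2 → Amber (d²=2344810.00)
P3 → Red (d²=2664349.00)
P4 → Magenta (d²=56721569.00)
P5 → Green (d²=42943482.00)
P6 → Violet (d²=256915620.00)
P7 → Red (d²=216809393.00)

Green, Amber, Red, Magenta, Green, Violet, Red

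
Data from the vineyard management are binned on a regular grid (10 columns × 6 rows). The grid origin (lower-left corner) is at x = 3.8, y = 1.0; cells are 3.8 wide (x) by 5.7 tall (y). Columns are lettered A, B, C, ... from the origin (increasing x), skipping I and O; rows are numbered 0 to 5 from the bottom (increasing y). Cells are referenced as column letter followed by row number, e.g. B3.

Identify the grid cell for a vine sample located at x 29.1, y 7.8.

Column index: ⌊(29.1 − 3.8) / 3.8⌋ = ⌊6.658⌋ = 6 → column G
Row offset from origin: ⌊(7.8 − 1.0) / 5.7⌋ = ⌊1.193⌋ = 1 → row 1

G1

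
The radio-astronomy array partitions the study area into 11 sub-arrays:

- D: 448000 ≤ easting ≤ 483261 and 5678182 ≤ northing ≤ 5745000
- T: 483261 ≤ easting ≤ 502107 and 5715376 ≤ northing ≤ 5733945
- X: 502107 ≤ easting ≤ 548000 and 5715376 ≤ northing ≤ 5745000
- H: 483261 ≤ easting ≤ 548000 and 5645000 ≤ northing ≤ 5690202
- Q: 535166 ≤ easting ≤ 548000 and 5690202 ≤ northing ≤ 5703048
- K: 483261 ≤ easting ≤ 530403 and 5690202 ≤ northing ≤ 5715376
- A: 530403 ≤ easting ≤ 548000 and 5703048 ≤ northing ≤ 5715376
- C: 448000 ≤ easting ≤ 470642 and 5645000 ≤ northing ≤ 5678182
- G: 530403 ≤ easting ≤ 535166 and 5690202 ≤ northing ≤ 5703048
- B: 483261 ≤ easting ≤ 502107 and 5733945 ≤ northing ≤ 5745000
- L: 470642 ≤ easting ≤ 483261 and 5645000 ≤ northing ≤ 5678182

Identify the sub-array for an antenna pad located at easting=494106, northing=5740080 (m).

The point has easting = 494106 and northing = 5740080.
Only B satisfies 483261 ≤ easting ≤ 502107 and 5733945 ≤ northing ≤ 5745000.

B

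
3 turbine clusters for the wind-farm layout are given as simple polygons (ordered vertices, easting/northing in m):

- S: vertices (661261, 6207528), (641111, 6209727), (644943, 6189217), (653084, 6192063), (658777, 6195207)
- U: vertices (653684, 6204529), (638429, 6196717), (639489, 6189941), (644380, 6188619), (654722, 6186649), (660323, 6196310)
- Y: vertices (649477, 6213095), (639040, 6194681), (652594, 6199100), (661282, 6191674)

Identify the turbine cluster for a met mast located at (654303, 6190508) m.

Cast a ray rightward from (654303, 6190508). For each polygon, the edges (by vertex number in listed order) whose endpoints lie on opposite sides of northing = 6190508, where each meets that height, and whether that is right or left of the point:
S: 2–3 at easting≈644701.8 (left), 3–4 at easting≈648635.9 (left) → 0 crossings.
U: 2–3 at easting≈639400.3 (left), 5–6 at easting≈656959.3 (right) → 1 crossing.
Y: no edge straddles that height → 0 crossings.
Only U has an odd count, so the point is inside U.

U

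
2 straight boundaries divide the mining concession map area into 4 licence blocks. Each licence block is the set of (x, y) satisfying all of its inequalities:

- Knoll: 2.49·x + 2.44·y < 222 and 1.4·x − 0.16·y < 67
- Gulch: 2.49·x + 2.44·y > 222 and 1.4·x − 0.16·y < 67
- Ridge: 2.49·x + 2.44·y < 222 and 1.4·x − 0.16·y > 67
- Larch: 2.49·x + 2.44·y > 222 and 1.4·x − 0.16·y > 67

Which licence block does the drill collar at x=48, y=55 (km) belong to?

2.49·48 + 2.44·55 = 253.720, which is > 222
1.4·48 − 0.16·55 = 58.400, which is < 67
This sign pattern matches Gulch.

Gulch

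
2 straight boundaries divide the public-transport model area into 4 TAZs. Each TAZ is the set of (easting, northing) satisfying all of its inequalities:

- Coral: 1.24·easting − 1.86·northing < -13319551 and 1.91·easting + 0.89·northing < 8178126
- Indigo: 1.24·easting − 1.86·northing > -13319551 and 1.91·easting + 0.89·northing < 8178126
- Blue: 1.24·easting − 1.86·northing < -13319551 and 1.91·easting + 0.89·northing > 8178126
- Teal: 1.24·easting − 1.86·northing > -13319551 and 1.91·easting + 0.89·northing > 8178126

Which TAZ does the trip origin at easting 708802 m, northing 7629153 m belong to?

Indigo

1.24·708802 − 1.86·7629153 = -13311310.100, which is > -13319551
1.91·708802 + 0.89·7629153 = 8143757.990, which is < 8178126
This sign pattern matches Indigo.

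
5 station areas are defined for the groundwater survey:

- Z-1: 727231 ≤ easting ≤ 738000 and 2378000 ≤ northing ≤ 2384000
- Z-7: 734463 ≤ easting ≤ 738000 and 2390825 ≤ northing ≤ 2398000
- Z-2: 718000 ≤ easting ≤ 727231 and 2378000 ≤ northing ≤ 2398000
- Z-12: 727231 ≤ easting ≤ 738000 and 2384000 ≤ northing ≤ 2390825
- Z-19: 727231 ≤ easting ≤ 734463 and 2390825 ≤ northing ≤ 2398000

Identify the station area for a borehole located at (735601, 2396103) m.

The point has easting = 735601 and northing = 2396103.
Only Z-7 satisfies 734463 ≤ easting ≤ 738000 and 2390825 ≤ northing ≤ 2398000.

Z-7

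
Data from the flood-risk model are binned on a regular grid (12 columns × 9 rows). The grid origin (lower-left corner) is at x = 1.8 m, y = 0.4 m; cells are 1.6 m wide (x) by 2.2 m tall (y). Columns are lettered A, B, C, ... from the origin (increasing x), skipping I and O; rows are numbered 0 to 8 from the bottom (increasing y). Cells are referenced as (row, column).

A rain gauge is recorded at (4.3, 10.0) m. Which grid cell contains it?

(4, B)

Column index: ⌊(4.3 − 1.8) / 1.6⌋ = ⌊1.562⌋ = 1 → column B
Row offset from origin: ⌊(10.0 − 0.4) / 2.2⌋ = ⌊4.364⌋ = 4 → row 4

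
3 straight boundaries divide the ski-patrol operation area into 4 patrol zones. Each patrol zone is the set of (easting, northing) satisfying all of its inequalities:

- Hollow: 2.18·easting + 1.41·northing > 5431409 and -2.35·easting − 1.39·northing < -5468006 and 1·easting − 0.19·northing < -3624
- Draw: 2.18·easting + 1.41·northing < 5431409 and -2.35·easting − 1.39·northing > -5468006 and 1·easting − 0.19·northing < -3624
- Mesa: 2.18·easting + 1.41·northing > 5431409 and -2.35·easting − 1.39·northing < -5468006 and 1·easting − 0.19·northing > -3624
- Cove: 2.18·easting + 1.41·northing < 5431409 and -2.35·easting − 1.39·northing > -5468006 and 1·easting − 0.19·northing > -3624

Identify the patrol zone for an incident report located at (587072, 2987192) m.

Mesa

2.18·587072 + 1.41·2987192 = 5491757.680, which is > 5431409
-2.35·587072 − 1.39·2987192 = -5531816.080, which is < -5468006
1·587072 − 0.19·2987192 = 19505.520, which is > -3624
This sign pattern matches Mesa.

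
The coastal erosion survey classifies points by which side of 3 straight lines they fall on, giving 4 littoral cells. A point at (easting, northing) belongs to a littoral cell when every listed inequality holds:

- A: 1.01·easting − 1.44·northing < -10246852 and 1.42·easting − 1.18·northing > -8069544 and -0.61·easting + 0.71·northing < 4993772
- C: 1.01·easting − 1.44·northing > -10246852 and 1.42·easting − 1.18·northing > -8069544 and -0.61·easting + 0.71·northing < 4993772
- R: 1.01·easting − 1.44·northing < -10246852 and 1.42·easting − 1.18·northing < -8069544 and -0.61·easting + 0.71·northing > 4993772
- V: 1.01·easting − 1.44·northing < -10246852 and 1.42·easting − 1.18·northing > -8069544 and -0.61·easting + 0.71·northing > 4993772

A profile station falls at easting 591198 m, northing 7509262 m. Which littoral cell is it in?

1.01·591198 − 1.44·7509262 = -10216227.300, which is > -10246852
1.42·591198 − 1.18·7509262 = -8021428.000, which is > -8069544
-0.61·591198 + 0.71·7509262 = 4970945.240, which is < 4993772
This sign pattern matches C.

C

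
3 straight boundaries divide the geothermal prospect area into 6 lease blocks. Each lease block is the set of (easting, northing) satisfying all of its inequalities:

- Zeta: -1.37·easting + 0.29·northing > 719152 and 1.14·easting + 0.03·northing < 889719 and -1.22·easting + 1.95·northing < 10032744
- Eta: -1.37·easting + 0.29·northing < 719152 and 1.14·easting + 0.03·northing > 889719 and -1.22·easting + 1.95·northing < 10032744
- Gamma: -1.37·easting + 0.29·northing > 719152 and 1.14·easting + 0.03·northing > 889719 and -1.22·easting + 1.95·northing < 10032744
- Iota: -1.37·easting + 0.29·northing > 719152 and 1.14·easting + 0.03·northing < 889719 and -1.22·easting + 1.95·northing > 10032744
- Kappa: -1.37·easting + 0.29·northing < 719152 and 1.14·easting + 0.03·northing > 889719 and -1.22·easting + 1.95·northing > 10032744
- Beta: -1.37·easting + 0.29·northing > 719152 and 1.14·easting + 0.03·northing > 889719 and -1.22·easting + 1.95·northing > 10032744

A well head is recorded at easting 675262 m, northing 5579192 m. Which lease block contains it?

-1.37·675262 + 0.29·5579192 = 692856.740, which is < 719152
1.14·675262 + 0.03·5579192 = 937174.440, which is > 889719
-1.22·675262 + 1.95·5579192 = 10055604.760, which is > 10032744
This sign pattern matches Kappa.

Kappa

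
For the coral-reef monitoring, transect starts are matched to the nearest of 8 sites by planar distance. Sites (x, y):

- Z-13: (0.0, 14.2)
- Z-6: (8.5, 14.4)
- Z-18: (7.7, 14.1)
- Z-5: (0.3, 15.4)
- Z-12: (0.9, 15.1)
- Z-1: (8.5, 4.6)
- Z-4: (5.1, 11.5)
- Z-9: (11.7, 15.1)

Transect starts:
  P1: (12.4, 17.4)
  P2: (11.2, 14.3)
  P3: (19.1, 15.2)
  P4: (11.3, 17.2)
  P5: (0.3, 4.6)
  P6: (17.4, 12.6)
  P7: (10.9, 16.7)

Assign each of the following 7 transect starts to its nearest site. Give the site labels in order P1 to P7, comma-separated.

Z-9, Z-9, Z-9, Z-9, Z-1, Z-9, Z-9

P1 → Z-9 (d²=5.78)
P2 → Z-9 (d²=0.89)
P3 → Z-9 (d²=54.77)
P4 → Z-9 (d²=4.57)
P5 → Z-1 (d²=67.24)
P6 → Z-9 (d²=38.74)
P7 → Z-9 (d²=3.20)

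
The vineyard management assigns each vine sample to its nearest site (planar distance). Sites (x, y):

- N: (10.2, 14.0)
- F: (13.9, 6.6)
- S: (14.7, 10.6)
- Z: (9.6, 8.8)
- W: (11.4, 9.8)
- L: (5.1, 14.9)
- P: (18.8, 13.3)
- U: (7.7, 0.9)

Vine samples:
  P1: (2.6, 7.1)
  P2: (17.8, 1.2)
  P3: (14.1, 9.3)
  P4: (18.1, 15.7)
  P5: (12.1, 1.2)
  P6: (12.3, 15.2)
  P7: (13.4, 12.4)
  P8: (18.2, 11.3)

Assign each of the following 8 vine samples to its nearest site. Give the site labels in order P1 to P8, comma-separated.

Z, F, S, P, U, N, S, P

P1 → Z (d²=51.89)
P2 → F (d²=44.37)
P3 → S (d²=2.05)
P4 → P (d²=6.25)
P5 → U (d²=19.45)
P6 → N (d²=5.85)
P7 → S (d²=4.93)
P8 → P (d²=4.36)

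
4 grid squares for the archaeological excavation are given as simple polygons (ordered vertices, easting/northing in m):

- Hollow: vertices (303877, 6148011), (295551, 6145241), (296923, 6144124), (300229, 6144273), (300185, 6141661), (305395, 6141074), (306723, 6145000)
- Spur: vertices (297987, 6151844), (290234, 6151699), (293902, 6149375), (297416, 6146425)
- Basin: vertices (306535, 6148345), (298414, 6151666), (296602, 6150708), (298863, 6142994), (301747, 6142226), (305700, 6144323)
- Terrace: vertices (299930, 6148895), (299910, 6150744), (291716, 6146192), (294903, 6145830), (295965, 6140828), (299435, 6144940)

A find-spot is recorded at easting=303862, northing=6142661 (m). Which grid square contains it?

Cast a ray rightward from (303862, 6142661). For each polygon, the edges (by vertex number in listed order) whose endpoints lie on opposite sides of northing = 6142661, where each meets that height, and whether that is right or left of the point:
Hollow: 4–5 at easting≈300201.8 (left), 6–7 at easting≈305931.8 (right) → 1 crossing.
Spur: no edge straddles that height → 0 crossings.
Basin: 4–5 at easting≈300113.5 (left), 5–6 at easting≈302567.0 (left) → 0 crossings.
Terrace: 4–5 at easting≈295575.8 (left), 5–6 at easting≈297511.8 (left) → 0 crossings.
Only Hollow has an odd count, so the point is inside Hollow.

Hollow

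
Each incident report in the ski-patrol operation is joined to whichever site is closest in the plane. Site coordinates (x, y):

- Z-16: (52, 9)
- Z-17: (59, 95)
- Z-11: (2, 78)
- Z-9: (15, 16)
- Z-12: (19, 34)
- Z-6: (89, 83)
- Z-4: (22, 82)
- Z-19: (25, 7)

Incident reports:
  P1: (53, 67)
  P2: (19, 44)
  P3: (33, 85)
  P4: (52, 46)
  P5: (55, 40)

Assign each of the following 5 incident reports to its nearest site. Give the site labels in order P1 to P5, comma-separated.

P1 → Z-17 (d²=820.00)
P2 → Z-12 (d²=100.00)
P3 → Z-4 (d²=130.00)
P4 → Z-12 (d²=1233.00)
P5 → Z-16 (d²=970.00)

Z-17, Z-12, Z-4, Z-12, Z-16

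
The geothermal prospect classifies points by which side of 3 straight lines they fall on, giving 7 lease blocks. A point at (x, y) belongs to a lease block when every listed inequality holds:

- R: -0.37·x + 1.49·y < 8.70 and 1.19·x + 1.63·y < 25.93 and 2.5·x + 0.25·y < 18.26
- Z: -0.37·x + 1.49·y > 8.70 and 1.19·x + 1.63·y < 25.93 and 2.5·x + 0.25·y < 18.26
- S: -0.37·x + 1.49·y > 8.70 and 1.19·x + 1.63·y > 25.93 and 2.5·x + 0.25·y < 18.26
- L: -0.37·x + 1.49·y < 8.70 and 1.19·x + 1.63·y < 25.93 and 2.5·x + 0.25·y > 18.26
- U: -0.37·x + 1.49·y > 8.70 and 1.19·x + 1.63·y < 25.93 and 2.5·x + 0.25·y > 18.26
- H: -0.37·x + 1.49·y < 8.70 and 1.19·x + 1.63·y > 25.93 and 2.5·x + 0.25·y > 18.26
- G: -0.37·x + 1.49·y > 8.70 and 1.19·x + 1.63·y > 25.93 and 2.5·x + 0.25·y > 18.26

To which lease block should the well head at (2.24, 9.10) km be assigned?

Z

-0.37·2.24 + 1.49·9.10 = 12.730, which is > 8.70
1.19·2.24 + 1.63·9.10 = 17.499, which is < 25.93
2.5·2.24 + 0.25·9.10 = 7.875, which is < 18.26
This sign pattern matches Z.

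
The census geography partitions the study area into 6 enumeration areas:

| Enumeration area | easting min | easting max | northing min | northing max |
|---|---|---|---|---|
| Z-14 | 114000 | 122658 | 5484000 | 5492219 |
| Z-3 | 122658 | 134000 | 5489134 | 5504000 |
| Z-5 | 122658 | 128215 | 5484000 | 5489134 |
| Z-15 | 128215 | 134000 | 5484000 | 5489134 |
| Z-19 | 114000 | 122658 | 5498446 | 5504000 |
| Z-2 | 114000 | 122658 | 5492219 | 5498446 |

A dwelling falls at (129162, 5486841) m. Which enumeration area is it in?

The point has easting = 129162 and northing = 5486841.
Only Z-15 satisfies 128215 ≤ easting ≤ 134000 and 5484000 ≤ northing ≤ 5489134.

Z-15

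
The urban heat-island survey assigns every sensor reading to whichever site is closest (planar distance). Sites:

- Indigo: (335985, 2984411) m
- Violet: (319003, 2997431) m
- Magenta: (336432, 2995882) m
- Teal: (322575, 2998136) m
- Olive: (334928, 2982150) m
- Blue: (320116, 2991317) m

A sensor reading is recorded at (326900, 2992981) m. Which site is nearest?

Squared distances to each site:
Indigo: 155982125.000; Violet: 82165109.000; Magenta: 99274825.000; Teal: 45279650.000; Olive: 181759345.000; Blue: 48791552.000.
Minimum at Teal.

Teal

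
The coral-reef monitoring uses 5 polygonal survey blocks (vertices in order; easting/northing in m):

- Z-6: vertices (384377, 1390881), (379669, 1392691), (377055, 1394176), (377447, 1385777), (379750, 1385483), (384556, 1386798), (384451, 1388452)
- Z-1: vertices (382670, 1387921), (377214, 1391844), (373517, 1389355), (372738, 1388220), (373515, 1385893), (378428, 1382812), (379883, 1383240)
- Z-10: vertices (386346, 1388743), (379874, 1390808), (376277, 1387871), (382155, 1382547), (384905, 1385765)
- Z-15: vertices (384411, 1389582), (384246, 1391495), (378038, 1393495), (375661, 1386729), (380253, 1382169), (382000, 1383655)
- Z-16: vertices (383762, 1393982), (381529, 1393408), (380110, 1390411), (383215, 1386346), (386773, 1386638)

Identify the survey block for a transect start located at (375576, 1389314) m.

Cast a ray rightward from (375576, 1389314). For each polygon, the edges (by vertex number in listed order) whose endpoints lie on opposite sides of northing = 1389314, where each meets that height, and whether that is right or left of the point:
Z-6: 3–4 at easting≈377281.9 (right), 7–1 at easting≈384424.7 (right) → 2 crossings.
Z-1: 1–2 at easting≈380732.7 (right), 3–4 at easting≈373488.9 (left) → 1 crossing.
Z-10: 1–2 at easting≈384556.4 (right), 2–3 at easting≈378044.3 (right) → 2 crossings.
Z-15: 3–4 at easting≈376569.2 (right), 6–1 at easting≈384302.0 (right) → 2 crossings.
Z-16: 3–4 at easting≈380947.9 (right), 5–1 at easting≈385675.9 (right) → 2 crossings.
Only Z-1 has an odd count, so the point is inside Z-1.

Z-1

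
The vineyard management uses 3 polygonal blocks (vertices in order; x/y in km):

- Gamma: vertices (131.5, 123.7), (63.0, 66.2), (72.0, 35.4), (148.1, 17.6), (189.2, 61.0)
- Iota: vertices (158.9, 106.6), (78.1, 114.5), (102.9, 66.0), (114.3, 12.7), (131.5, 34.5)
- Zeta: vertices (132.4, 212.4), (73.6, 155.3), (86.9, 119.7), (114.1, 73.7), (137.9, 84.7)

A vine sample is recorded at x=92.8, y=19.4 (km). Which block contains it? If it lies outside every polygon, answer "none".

Cast a ray rightward from (92.8, 19.4). For each polygon, the edges (by vertex number in listed order) whose endpoints lie on opposite sides of y = 19.4, where each meets that height, and whether that is right or left of the point:
Gamma: 3–4 at x≈140.40 (right), 4–5 at x≈149.80 (right) → 2 crossings.
Iota: 3–4 at x≈112.87 (right), 4–5 at x≈119.59 (right) → 2 crossings.
Zeta: no edge straddles that height → 0 crossings.
All counts are even, so the point lies outside every listed polygon.

none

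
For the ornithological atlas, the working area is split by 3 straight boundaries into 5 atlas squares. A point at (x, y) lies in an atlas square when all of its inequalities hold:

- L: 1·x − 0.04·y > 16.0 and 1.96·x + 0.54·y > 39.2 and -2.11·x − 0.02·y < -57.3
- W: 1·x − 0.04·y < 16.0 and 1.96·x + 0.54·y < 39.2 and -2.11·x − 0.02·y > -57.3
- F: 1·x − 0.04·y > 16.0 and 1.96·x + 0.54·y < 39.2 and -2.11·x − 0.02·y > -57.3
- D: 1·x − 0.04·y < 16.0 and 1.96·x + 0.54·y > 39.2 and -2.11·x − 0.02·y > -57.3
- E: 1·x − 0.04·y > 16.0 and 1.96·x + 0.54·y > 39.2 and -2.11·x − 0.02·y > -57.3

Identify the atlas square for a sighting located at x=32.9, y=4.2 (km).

1·32.9 − 0.04·4.2 = 32.732, which is > 16.0
1.96·32.9 + 0.54·4.2 = 66.752, which is > 39.2
-2.11·32.9 − 0.02·4.2 = -69.503, which is < -57.3
This sign pattern matches L.

L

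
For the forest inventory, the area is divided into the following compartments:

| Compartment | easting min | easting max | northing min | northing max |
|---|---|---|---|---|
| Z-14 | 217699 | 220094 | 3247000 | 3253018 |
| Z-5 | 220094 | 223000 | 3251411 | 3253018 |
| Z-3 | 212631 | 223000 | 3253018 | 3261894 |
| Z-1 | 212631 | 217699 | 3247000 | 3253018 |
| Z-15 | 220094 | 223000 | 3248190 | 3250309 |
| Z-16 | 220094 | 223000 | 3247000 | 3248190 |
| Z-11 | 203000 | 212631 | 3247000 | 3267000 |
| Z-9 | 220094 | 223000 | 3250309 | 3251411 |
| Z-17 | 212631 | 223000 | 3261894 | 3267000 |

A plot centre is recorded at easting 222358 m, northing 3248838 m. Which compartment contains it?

Z-15

The point has easting = 222358 and northing = 3248838.
Only Z-15 satisfies 220094 ≤ easting ≤ 223000 and 3248190 ≤ northing ≤ 3250309.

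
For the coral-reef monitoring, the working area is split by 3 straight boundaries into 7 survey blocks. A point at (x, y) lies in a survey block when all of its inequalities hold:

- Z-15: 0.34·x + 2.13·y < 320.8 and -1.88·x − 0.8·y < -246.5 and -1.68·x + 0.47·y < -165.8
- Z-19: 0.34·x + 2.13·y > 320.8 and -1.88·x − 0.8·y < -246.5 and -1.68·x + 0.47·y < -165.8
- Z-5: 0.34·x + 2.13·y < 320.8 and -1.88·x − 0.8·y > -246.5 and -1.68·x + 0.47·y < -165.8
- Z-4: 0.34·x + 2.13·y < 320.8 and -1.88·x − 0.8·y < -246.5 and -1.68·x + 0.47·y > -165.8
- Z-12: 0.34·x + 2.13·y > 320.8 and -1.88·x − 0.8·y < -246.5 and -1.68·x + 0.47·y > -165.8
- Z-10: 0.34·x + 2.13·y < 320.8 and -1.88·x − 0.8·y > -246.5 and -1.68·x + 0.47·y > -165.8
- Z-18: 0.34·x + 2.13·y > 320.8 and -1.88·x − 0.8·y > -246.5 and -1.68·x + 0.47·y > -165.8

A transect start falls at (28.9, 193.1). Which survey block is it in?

0.34·28.9 + 2.13·193.1 = 421.129, which is > 320.8
-1.88·28.9 − 0.8·193.1 = -208.812, which is > -246.5
-1.68·28.9 + 0.47·193.1 = 42.205, which is > -165.8
This sign pattern matches Z-18.

Z-18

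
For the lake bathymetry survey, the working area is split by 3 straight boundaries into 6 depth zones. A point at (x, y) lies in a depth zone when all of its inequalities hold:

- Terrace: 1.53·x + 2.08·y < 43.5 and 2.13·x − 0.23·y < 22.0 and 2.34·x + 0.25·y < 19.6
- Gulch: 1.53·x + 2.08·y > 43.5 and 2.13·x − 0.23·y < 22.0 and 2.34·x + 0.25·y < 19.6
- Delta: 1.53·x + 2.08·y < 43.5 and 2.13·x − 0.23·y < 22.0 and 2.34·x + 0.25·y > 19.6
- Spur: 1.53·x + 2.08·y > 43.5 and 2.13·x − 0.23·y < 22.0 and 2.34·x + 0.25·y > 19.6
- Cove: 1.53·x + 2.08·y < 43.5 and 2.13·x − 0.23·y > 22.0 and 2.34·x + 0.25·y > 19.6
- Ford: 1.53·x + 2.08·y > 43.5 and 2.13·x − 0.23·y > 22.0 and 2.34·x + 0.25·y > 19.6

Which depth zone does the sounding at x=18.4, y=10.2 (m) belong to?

Ford

1.53·18.4 + 2.08·10.2 = 49.368, which is > 43.5
2.13·18.4 − 0.23·10.2 = 36.846, which is > 22.0
2.34·18.4 + 0.25·10.2 = 45.606, which is > 19.6
This sign pattern matches Ford.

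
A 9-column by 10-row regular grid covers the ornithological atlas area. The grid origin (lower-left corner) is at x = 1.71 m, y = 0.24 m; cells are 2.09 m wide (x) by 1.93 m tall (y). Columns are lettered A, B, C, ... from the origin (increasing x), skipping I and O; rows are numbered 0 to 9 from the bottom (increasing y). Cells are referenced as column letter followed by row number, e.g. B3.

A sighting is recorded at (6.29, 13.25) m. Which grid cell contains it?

C6

Column index: ⌊(6.29 − 1.71) / 2.09⌋ = ⌊2.191⌋ = 2 → column C
Row offset from origin: ⌊(13.25 − 0.24) / 1.93⌋ = ⌊6.741⌋ = 6 → row 6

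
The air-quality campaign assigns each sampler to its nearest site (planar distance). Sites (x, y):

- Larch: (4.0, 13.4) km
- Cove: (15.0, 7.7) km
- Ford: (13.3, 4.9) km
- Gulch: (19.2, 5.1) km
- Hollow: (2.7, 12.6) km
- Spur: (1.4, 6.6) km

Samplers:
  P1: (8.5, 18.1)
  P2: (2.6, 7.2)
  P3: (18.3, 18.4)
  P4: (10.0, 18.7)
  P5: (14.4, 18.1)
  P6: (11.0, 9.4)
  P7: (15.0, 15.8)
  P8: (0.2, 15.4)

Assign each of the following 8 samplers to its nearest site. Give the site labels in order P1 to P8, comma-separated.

P1 → Larch (d²=42.34)
P2 → Spur (d²=1.80)
P3 → Cove (d²=125.38)
P4 → Larch (d²=64.09)
P5 → Cove (d²=108.52)
P6 → Cove (d²=18.89)
P7 → Cove (d²=65.61)
P8 → Hollow (d²=14.09)

Larch, Spur, Cove, Larch, Cove, Cove, Cove, Hollow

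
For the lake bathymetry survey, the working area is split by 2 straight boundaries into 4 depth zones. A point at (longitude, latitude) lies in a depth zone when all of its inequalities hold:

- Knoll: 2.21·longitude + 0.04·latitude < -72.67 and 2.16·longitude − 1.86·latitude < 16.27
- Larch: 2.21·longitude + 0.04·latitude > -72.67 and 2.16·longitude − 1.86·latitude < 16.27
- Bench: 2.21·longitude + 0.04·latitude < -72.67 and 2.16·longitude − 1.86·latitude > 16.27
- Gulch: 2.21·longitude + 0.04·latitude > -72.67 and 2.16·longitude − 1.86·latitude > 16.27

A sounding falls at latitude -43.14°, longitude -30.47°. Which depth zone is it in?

Larch

2.21·-30.47 + 0.04·-43.14 = -69.064, which is > -72.67
2.16·-30.47 − 1.86·-43.14 = 14.425, which is < 16.27
This sign pattern matches Larch.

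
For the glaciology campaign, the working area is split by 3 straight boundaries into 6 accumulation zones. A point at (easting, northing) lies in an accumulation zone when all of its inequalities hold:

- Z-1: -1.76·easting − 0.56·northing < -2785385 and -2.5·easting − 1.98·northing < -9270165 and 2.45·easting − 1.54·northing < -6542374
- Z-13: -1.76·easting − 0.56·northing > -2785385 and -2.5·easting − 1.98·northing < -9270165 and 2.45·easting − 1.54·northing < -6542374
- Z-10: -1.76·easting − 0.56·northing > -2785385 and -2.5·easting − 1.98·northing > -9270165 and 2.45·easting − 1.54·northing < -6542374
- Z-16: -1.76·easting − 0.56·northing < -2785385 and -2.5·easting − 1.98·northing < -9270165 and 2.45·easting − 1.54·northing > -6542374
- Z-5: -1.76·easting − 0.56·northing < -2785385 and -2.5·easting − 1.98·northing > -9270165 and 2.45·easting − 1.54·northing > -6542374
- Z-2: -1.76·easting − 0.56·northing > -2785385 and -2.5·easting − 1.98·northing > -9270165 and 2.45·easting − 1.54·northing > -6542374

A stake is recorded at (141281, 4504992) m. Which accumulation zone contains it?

Z-13

-1.76·141281 − 0.56·4504992 = -2771450.080, which is > -2785385
-2.5·141281 − 1.98·4504992 = -9273086.660, which is < -9270165
2.45·141281 − 1.54·4504992 = -6591549.230, which is < -6542374
This sign pattern matches Z-13.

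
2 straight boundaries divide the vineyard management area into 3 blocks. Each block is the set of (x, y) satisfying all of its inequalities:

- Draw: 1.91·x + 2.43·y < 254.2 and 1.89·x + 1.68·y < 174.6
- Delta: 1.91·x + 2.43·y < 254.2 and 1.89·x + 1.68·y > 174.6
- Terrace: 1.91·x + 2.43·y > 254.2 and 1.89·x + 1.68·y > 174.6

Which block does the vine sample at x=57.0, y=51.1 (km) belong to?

1.91·57.0 + 2.43·51.1 = 233.043, which is < 254.2
1.89·57.0 + 1.68·51.1 = 193.578, which is > 174.6
This sign pattern matches Delta.

Delta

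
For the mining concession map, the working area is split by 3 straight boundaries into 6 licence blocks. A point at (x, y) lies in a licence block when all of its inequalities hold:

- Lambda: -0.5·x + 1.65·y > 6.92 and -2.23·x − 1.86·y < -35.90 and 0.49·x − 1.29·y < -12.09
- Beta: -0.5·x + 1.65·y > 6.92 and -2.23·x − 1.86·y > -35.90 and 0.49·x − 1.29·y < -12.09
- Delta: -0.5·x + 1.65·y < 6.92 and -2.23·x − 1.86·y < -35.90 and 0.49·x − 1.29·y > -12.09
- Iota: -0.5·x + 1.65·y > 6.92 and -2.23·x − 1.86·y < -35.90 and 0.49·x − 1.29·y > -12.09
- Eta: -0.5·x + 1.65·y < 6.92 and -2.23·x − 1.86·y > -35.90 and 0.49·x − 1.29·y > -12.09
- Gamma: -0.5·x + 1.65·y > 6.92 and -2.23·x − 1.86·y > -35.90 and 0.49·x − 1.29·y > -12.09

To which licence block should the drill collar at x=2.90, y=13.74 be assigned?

-0.5·2.90 + 1.65·13.74 = 21.221, which is > 6.92
-2.23·2.90 − 1.86·13.74 = -32.023, which is > -35.90
0.49·2.90 − 1.29·13.74 = -16.304, which is < -12.09
This sign pattern matches Beta.

Beta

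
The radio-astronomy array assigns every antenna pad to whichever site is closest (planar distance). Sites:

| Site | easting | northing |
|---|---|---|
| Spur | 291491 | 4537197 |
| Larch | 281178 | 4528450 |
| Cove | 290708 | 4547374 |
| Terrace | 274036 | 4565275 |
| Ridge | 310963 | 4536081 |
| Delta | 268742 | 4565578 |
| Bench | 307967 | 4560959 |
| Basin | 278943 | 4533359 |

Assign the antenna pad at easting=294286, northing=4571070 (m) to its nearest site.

Squared distances to each site:
Spur: 1155192154.000; Larch: 1988284064.000; Cove: 574302500.000; Terrace: 443644525.000; Ridge: 1502352450.000; Delta: 682658000.000; Bench: 289402082.000; Basin: 1657527170.000.
Minimum at Bench.

Bench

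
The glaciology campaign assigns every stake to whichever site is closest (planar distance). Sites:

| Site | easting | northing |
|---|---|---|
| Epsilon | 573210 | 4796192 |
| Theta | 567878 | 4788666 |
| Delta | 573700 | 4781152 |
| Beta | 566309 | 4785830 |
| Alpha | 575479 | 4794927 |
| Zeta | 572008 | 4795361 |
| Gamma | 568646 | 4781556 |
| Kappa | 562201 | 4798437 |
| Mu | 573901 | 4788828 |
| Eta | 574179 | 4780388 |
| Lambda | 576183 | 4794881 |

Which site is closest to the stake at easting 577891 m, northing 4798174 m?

Lambda

Squared distances to each site:
Epsilon: 25840085.000; Theta: 190662233.000; Delta: 307312965.000; Beta: 286517060.000; Alpha: 16360753.000; Zeta: 42522658.000; Gamma: 361627949.000; Kappa: 246245269.000; Mu: 103267816.000; Eta: 330120740.000; Lambda: 13761113.000.
Minimum at Lambda.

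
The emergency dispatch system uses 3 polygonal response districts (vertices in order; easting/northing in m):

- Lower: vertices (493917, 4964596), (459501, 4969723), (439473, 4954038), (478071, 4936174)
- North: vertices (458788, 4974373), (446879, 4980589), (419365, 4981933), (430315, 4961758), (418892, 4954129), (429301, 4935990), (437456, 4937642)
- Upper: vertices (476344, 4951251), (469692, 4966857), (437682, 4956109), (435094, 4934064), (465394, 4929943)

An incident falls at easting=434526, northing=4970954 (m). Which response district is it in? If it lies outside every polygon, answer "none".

Cast a ray rightward from (434526, 4970954). For each polygon, the edges (by vertex number in listed order) whose endpoints lie on opposite sides of northing = 4970954, where each meets that height, and whether that is right or left of the point:
Lower: no edge straddles that height → 0 crossings.
North: 3–4 at easting≈425323.9 (left), 7–1 at easting≈456802.4 (right) → 1 crossing.
Upper: no edge straddles that height → 0 crossings.
Only North has an odd count, so the point is inside North.

North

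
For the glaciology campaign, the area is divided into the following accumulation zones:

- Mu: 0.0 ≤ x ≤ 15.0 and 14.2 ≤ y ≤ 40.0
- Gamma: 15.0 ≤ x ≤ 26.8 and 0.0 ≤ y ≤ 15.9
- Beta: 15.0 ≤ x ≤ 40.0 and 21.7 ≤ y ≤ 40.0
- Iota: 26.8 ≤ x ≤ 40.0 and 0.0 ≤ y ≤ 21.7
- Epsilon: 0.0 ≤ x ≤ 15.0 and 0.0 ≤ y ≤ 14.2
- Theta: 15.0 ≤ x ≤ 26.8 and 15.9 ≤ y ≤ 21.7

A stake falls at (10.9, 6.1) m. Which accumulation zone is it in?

The point has x = 10.9 and y = 6.1.
Only Epsilon satisfies 0.0 ≤ x ≤ 15.0 and 0.0 ≤ y ≤ 14.2.

Epsilon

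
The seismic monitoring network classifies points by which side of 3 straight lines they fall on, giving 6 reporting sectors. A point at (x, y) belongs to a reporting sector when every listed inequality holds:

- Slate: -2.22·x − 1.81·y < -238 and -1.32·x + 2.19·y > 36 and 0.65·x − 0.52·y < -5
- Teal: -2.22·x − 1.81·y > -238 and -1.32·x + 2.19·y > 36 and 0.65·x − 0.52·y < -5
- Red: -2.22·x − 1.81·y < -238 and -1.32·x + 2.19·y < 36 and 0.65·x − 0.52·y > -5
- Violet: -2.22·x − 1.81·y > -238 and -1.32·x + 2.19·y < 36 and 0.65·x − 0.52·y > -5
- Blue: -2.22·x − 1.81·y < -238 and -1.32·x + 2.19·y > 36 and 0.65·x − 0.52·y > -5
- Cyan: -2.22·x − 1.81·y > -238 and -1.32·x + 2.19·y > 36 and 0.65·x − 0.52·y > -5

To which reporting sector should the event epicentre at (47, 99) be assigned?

Slate

-2.22·47 − 1.81·99 = -283.530, which is < -238
-1.32·47 + 2.19·99 = 154.770, which is > 36
0.65·47 − 0.52·99 = -20.930, which is < -5
This sign pattern matches Slate.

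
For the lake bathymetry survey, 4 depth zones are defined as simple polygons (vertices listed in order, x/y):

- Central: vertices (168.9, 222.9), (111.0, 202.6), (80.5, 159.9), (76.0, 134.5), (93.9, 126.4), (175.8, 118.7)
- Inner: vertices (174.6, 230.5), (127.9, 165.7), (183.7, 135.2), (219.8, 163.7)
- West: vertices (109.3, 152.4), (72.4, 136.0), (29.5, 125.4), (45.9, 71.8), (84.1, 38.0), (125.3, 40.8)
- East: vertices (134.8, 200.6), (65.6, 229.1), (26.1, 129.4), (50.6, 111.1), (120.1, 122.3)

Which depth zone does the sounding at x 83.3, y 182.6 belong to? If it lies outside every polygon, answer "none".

East

Cast a ray rightward from (83.3, 182.6). For each polygon, the edges (by vertex number in listed order) whose endpoints lie on opposite sides of y = 182.6, where each meets that height, and whether that is right or left of the point:
Central: 2–3 at x≈96.71 (right), 6–1 at x≈171.57 (right) → 2 crossings.
Inner: 1–2 at x≈140.08 (right), 4–1 at x≈207.01 (right) → 2 crossings.
West: no edge straddles that height → 0 crossings.
East: 2–3 at x≈47.18 (left), 5–1 at x≈131.42 (right) → 1 crossing.
Only East has an odd count, so the point is inside East.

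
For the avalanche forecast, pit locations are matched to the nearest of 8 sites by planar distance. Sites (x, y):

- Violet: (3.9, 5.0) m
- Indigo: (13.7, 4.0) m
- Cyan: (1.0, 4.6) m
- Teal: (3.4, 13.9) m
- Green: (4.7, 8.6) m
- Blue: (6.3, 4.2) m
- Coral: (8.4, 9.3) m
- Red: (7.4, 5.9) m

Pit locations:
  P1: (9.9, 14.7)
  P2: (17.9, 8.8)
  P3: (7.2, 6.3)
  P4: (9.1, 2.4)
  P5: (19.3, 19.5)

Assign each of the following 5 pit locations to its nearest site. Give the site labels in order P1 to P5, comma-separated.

P1 → Coral (d²=31.41)
P2 → Indigo (d²=40.68)
P3 → Red (d²=0.20)
P4 → Blue (d²=11.08)
P5 → Coral (d²=222.85)

Coral, Indigo, Red, Blue, Coral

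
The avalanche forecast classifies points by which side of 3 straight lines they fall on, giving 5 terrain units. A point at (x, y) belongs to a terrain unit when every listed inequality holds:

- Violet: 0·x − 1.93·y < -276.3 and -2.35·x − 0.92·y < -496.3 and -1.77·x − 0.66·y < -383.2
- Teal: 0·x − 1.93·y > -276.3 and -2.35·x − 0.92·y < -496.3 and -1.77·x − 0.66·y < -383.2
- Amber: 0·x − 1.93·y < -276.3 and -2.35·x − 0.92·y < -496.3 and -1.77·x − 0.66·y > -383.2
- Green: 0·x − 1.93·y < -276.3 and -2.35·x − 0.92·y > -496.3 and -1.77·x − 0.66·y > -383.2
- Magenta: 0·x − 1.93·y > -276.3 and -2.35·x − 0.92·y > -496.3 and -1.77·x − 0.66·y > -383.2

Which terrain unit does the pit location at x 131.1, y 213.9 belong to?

0·131.1 − 1.93·213.9 = -412.827, which is < -276.3
-2.35·131.1 − 0.92·213.9 = -504.873, which is < -496.3
-1.77·131.1 − 0.66·213.9 = -373.221, which is > -383.2
This sign pattern matches Amber.

Amber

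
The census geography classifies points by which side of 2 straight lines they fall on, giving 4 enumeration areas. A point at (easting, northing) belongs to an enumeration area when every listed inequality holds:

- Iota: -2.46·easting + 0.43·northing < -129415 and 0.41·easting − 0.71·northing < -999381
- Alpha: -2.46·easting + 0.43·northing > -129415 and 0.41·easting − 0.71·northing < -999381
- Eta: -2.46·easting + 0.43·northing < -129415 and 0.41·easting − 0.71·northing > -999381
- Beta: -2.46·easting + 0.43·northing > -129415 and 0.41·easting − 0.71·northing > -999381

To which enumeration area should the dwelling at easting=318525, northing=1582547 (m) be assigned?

-2.46·318525 + 0.43·1582547 = -103076.290, which is > -129415
0.41·318525 − 0.71·1582547 = -993013.120, which is > -999381
This sign pattern matches Beta.

Beta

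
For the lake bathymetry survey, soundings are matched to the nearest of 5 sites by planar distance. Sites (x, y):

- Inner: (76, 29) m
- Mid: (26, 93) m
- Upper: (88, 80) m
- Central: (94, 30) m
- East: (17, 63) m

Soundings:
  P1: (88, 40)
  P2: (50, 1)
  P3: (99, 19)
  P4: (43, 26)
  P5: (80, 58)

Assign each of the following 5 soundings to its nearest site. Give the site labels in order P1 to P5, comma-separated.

Central, Inner, Central, Inner, Upper

P1 → Central (d²=136.00)
P2 → Inner (d²=1460.00)
P3 → Central (d²=146.00)
P4 → Inner (d²=1098.00)
P5 → Upper (d²=548.00)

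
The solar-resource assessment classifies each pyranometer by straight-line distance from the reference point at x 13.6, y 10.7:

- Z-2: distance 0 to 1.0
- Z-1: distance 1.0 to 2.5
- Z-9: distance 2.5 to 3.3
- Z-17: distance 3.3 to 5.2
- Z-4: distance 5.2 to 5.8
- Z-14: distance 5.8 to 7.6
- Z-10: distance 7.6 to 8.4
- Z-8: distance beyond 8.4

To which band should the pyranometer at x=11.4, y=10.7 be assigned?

Z-1

Distance = √((11.4−13.6)² + (10.7−10.7)²) = √(4.840 + 0.000) = 2.200.
1.0 ≤ 2.200 < 2.5 → Z-1.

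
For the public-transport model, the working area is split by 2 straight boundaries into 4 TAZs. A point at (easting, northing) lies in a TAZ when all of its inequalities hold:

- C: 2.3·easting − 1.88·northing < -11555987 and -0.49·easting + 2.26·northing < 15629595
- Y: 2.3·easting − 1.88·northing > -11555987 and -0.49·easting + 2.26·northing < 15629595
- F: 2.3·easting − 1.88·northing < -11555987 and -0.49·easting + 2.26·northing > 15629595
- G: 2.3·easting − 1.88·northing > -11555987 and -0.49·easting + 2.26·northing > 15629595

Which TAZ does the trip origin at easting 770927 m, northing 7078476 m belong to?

2.3·770927 − 1.88·7078476 = -11534402.780, which is > -11555987
-0.49·770927 + 2.26·7078476 = 15619601.530, which is < 15629595
This sign pattern matches Y.

Y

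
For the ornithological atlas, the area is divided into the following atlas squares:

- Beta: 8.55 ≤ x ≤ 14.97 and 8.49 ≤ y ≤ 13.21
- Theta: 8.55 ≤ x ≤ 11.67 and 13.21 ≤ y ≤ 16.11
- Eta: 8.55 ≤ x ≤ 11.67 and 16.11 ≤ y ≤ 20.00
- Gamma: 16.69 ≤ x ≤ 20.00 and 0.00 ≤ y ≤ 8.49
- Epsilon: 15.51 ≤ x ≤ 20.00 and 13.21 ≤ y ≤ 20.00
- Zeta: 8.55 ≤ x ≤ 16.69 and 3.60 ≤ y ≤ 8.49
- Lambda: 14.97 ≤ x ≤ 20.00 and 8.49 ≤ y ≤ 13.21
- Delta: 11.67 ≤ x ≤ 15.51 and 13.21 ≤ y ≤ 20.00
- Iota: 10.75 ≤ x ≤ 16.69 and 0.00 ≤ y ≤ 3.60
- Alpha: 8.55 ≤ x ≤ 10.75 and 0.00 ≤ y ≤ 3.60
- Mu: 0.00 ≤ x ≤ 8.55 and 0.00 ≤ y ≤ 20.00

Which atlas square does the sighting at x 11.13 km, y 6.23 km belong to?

Zeta

The point has x = 11.13 and y = 6.23.
Only Zeta satisfies 8.55 ≤ x ≤ 16.69 and 3.60 ≤ y ≤ 8.49.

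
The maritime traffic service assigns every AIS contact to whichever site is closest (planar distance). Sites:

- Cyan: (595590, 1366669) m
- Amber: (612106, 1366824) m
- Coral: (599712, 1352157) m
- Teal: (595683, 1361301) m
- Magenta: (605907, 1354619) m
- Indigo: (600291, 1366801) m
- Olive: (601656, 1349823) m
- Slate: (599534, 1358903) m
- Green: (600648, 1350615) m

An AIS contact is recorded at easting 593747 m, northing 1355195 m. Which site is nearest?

Squared distances to each site:
Cyan: 135049325.000; Amber: 472286522.000; Coral: 44810669.000; Teal: 41031332.000; Magenta: 148197376.000; Indigo: 177523172.000; Olive: 91410665.000; Slate: 47238633.000; Green: 68600201.000.
Minimum at Teal.

Teal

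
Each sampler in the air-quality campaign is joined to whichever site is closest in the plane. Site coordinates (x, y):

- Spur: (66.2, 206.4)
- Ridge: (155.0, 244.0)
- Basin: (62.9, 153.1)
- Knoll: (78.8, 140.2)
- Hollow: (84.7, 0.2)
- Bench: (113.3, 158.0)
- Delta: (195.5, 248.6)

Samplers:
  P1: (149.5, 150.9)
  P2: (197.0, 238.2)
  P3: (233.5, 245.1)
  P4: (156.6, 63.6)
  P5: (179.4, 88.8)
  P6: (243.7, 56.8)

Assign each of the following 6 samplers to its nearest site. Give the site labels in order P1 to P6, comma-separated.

P1 → Bench (d²=1360.85)
P2 → Delta (d²=110.41)
P3 → Delta (d²=1456.25)
P4 → Hollow (d²=9189.17)
P5 → Bench (d²=9157.85)
P6 → Bench (d²=27245.60)

Bench, Delta, Delta, Hollow, Bench, Bench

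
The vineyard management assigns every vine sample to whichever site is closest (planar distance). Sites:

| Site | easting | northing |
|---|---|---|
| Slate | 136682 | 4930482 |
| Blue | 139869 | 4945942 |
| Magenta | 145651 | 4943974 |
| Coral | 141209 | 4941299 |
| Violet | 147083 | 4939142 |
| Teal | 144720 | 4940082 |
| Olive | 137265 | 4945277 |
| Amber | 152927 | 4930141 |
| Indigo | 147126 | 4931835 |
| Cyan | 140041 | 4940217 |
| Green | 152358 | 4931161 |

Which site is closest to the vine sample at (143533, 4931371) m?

Squared distances to each site:
Slate: 47726522.000; Blue: 225738937.000; Magenta: 163321533.000; Coral: 103966160.000; Violet: 72990941.000; Teal: 77290490.000; Olive: 232664660.000; Amber: 89760136.000; Indigo: 13124945.000; Cyan: 90445780.000; Green: 77924725.000.
Minimum at Indigo.

Indigo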